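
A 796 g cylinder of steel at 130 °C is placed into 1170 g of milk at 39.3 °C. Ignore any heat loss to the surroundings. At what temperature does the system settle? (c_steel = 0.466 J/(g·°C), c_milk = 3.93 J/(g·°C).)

Heat gained plus heat lost sum to zero:
796×0.466×(T − 130) + 1170×3.93×(T − 39.3) = 0
370.94(T − 130) + 4598.1(T − 39.3) = 0
(370.94 + 4598.1) T = 370.94×130 + 4598.1×39.3
T = 228927/4969 ≈ 46.07 °C

T_f ≈ 46.1 °C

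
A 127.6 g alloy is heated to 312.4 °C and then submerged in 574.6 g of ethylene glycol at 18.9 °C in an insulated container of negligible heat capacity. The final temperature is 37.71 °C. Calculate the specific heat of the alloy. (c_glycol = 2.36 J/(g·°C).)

c ≈ 0.728 J/(g·°C)

Let T be the final temperature. ΣQ_i = 0:
127.6×c×(37.71 − 312.4) + 574.6×2.36×(37.71 − 18.9) = 0
-35050 c = -25507
c = -25507/-35050 ≈ 0.7277 J/(g·°C)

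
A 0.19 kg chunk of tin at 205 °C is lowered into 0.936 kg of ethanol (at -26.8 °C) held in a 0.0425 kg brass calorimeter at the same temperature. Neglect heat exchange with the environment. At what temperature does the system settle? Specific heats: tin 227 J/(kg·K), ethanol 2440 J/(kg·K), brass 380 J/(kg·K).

Net heat exchanged in the isolated system is zero:
0.19·227·(T − 205) + 0.936·2440·(T − (-26.8)) + 0.0425·380·(T − (-26.8)) = 0
43.13(T − 205) + 2283.8(T − (-26.8)) + 16.15(T − (-26.8)) = 0
(43.13 + 2283.8 + 16.15) T = 43.13·205 + 2283.8·(-26.8) + 16.15·(-26.8)
T = -52798 / 2343.1 = -22.5 °C

T_f ≈ -22.5 °C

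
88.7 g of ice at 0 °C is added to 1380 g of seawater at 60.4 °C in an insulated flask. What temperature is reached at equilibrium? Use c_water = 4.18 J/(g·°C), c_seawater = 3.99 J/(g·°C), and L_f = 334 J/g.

T_f ≈ 51.5 °C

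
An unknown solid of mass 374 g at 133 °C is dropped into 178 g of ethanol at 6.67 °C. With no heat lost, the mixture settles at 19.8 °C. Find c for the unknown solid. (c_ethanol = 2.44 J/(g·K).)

c ≈ 0.135 J/(g·K)

m_s c (T_s − T_f) = m_ethanol c_ethanol (T_f − T_0):
374·c·(133 − 19.8) = 178·2.44·(19.8 − 6.67)
42337 c = 5702.6  ⇒  c ≈ 0.1347 J/(g·K)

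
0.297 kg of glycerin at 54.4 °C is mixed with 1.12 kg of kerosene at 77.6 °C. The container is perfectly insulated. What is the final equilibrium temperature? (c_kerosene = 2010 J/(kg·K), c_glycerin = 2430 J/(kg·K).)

T_f ≈ 72.0 °C

Let T be the final temperature. ΣQ_i = 0:
1.12*2010*(T − 77.6) + 0.297*2430*(T − 54.4) = 0
2251.2(T − 77.6) + 721.71(T − 54.4) = 0
(2251.2 + 721.71) T = 2251.2*77.6 + 721.71*54.4
T = 213954/2972.9 ≈ 71.97 °C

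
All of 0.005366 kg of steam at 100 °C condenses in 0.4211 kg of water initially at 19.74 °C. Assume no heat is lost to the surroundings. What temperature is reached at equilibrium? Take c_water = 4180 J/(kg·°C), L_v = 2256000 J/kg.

T_f ≈ 27.5 °C

Energy balance with sensible and latent terms:
latent heat released on condensation: 0.005366×2256000 = 12106
  condensed water 100 °C→T: 22.43(T − 100)
  original water: 1760.2(T − 19.74)
1782.6 T = 12106 + 2243 + 34746 = 49095
T ≈ 27.54 °C (< 100 °C, so full condensation is consistent).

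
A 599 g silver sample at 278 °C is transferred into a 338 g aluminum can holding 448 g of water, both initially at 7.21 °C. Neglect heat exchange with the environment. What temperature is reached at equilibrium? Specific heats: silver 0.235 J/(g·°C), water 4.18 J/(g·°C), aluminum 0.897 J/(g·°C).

T_f ≈ 23.7 °C

Net heat exchanged in the isolated system is zero:
599×0.235×(T − 278) + 448×4.18×(T − 7.21) + 338×0.897×(T − 7.21) = 0
140.76(T − 278) + 1872.6(T − 7.21) + 303.19(T − 7.21) = 0
2316.6 T = 54820
T = 54820/2316.6 ≈ 23.66 °C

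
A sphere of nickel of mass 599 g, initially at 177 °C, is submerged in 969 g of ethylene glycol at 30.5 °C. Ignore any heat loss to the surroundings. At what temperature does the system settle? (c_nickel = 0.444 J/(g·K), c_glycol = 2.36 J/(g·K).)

T_f ≈ 45.8 °C

With ΣQ=0 the equilibrium temperature is the m·c-weighted mean:
T_f = (265.96×177 + 2286.8×30.5) / (265.96 + 2286.8)
    = 116823 / 2552.8 ≈ 45.76 °C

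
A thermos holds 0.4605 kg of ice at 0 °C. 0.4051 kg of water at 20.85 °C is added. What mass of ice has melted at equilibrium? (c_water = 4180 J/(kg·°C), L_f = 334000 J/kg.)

Cooling the water to 0 °C releases 0.4051×4180×20.85 = 35306 J.
To melt every bit of ice: 0.4605×334000 = 153807 J.
Since 35306 < 153807 J, not all the ice melts; equilibrium is at 0 °C.
Mass melted = 35306/334000 ≈ 0.1057 kg.

m_melted ≈ 0.106 kg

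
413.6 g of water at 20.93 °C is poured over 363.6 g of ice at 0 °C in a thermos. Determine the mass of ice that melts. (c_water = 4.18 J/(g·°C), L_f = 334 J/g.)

m_melted ≈ 108 g

Heat available from the water dropping to 0 °C: 413.6×4.18×20.93 = 36185 J.
To melt every bit of ice: 363.6×334 = 121442 J.
36185 J < 121442 J, so only part of the ice melts and the system sits at 0 °C.
m_melted×334 = 36185  ⇒  m_melted ≈ 108.3 g.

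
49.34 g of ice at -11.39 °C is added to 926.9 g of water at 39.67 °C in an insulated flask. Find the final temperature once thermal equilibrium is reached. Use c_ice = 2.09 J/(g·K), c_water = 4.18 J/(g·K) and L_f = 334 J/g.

Sum of m c ΔT and latent-heat terms is zero:
ice -11.39→0 °C: 49.34·2.09·11.39 = 1174.5
  melt ice: 49.34·334 = 16480
  warm the meltwater: 206.24 T
  water cools: 926.9·4.18·(T − 39.67) = 3874.4(T − 39.67)
4080.7 T = 153699 − 17654 = 136045
T ≈ 33.34 °C (positive, so assuming full melt was valid).

T_f ≈ 33.3 °C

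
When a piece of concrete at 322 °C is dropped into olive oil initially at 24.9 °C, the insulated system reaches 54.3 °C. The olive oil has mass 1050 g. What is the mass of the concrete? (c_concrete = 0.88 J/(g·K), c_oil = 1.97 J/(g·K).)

Taking heat into each body as positive, Σ m c ΔT = 0:
m×0.88×(54.3 − 322) + 1050×1.97×(54.3 − 24.9) = 0
-235.58 m = -60814
m = -60814/-235.58 ≈ 258.1 g

m ≈ 258 g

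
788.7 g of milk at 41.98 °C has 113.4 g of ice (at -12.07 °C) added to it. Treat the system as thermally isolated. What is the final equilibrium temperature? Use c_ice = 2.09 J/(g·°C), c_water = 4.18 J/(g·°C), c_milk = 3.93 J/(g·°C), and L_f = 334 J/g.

T_f ≈ 25.0 °C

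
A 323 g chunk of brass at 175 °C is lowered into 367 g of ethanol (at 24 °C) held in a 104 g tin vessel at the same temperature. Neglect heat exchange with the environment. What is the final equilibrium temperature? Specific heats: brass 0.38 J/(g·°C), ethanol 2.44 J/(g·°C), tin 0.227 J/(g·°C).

Conservation of energy gives ΣQ = 0:
323×0.38×(T − 175) + 367×2.44×(T − 24) + 104×0.227×(T − 24) = 0
122.74(T − 175) + 895.48(T − 24) + 23.61(T − 24) = 0
(122.74 + 895.48 + 23.61) T = 122.74×175 + 895.48×24 + 23.61×24
T = 43538 / 1041.8 = 41.8 °C

T_f ≈ 41.8 °C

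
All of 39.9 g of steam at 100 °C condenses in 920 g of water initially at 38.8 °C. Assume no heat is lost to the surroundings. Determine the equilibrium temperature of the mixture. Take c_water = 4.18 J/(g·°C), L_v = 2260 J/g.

T_f ≈ 63.8 °C

Net heat exchanged in the isolated system is zero:
latent heat released on condensation: 39.9·2260 = 90174
  condensate cools 100→T: 39.9·4.18·(T − 100) = 166.78(T − 100)
  water warms: 920·4.18·(T − 38.8) = 3845.6(T − 38.8)
4012.4 T = 90174 + 16678 + 149209 = 256061
T ≈ 63.82 °C (< 100 °C, so full condensation is consistent).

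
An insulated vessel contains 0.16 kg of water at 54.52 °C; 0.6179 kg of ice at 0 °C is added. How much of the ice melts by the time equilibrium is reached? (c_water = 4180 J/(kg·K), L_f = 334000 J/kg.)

m_melted ≈ 0.109 kg

Heat available from the water dropping to 0 °C: 0.16×4180×54.52 = 36463 J.
To melt every bit of ice: 0.6179×334000 = 206379 J.
That's not enough to melt it all — equilibrium is at 0 °C with ice remaining.
m_melt = 36463 / L_f = 0.1092 kg.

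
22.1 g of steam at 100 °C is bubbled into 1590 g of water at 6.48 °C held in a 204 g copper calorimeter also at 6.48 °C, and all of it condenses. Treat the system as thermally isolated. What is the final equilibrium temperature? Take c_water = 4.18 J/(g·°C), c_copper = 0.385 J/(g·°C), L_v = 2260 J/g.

Net heat exchanged in the isolated system is zero:
condense steam: −22.1·2260 = −49946
  condensed water 100 °C→T: 92.38(T − 100)
  original water: 6646.2(T − 6.48)
  cup: 78.54(T − 6.48)
6817.1 T = 49946 + 9237.8 + 43576 = 102760
T ≈ 15.07 °C (< 100 °C, so full condensation is consistent).

T_f ≈ 15.1 °C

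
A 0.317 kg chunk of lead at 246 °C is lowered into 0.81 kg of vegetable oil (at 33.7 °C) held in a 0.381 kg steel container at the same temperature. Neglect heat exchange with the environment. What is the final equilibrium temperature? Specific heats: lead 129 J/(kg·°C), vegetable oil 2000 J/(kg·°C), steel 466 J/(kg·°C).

T_f ≈ 38.4 °C

Taking heat into each body as positive, Σ m c ΔT = 0:
0.317*129*(T − 246) + 0.81*2000*(T − 33.7) + 0.381*466*(T − 33.7) = 0
40.89(T − 246) + 1620(T − 33.7) + 177.55(T − 33.7) = 0
(40.89 + 1620 + 177.55) T = 40.89*246 + 1620*33.7 + 177.55*33.7
T ≈ 38.42 °C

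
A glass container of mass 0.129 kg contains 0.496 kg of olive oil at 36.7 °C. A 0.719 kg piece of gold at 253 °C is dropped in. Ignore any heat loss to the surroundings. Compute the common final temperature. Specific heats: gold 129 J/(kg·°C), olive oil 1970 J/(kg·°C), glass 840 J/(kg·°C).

T_f = Σ m_i c_i T_i / Σ m_i c_i:
T_f = (92.75×253 + 977.12×36.7 + 108.36×36.7) / (92.75 + 977.12 + 108.36)
    = 63303 / 1178.2 ≈ 53.73 °C

T_f ≈ 53.7 °C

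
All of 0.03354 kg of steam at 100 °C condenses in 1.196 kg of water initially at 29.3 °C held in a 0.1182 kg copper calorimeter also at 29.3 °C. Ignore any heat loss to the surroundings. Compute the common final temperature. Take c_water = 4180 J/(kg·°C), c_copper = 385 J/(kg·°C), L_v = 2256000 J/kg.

T_f ≈ 45.8 °C

Setting the total heat transfer to zero:
latent heat released on condensation: 0.03354·2256000 = 75666
  condensed water 100 °C→T: 140.2(T − 100)
  original water: 4999.3(T − 29.3)
  copper cup: 0.1182·385·(T − 29.3) = 45.51(T − 29.3)
5185 T = 75666 + 14020 + 147812 = 237498
T ≈ 45.81 °C (< 100 °C, so full condensation is consistent).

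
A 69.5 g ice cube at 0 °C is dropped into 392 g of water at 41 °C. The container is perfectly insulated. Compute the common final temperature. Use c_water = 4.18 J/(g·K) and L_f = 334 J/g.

Conservation of energy gives ΣQ = 0:
latent heat to melt: 69.5×334 = 23213; warm the meltwater: 290.51 T; water: 1638.6(T − 41)
1929.1 T = 67181 − 23213 = 43968
T ≈ 22.79 °C (positive, so assuming full melt was valid).

T_f ≈ 22.8 °C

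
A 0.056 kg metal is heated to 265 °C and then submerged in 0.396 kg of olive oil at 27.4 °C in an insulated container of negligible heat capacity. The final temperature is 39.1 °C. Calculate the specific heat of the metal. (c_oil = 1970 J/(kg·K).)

c ≈ 722 J/(kg·K)

Heat lost by the metal = heat gained by the oil:
0.056·c·(265 − 39.1) = 0.396·1970·(39.1 − 27.4)
12.65 c = 9127.4  ⇒  c ≈ 721.5 J/(kg·K)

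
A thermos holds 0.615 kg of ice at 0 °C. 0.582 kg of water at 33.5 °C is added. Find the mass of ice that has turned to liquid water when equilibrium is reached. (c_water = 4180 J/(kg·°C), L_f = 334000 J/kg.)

m_melted ≈ 0.244 kg

Cooling the water to 0 °C releases 0.582×4180×33.5 = 81497 J.
Melting all 0.615 kg of ice would need 0.615×334000 = 205410 J.
Since 81497 < 205410 J, not all the ice melts; equilibrium is at 0 °C.
Mass melted = 81497/334000 ≈ 0.244 kg.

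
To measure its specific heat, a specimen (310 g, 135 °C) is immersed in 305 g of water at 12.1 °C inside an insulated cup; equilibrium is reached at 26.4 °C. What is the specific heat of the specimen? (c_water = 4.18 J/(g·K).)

c ≈ 0.542 J/(g·K)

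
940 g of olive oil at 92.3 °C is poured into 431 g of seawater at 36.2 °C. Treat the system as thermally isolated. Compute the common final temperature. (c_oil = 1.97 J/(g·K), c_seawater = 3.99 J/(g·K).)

T_f ≈ 65.3 °C

Taking heat into each body as positive, Σ m c ΔT = 0:
940·1.97·(T − 92.3) + 431·3.99·(T − 36.2) = 0
1851.8(T − 92.3) + 1719.7(T − 36.2) = 0
(1851.8 + 1719.7) T = 1851.8·92.3 + 1719.7·36.2
T = 233174/3571.5 ≈ 65.29 °C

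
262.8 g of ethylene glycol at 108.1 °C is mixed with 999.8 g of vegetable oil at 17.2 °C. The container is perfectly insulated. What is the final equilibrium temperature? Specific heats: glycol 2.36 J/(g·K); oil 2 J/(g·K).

T_f ≈ 38.7 °C

Energy conservation, ΣQ = 0:
262.8*2.36*(T − 108.1) + 999.8*2*(T − 17.2) = 0
620.21(T − 108.1) + 1999.6(T − 17.2) = 0
(620.21 + 1999.6) T = 620.21*108.1 + 1999.6*17.2
T = 101438/2619.8 ≈ 38.72 °C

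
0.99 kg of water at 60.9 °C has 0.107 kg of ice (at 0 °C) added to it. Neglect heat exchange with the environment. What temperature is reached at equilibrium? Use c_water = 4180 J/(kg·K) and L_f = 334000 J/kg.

T_f ≈ 47.2 °C

Taking heat into each body as positive, Σ m c ΔT = 0:
latent heat to melt: 0.107·334000 = 35738
  warm the meltwater: 447.26 T
  water cools: 0.99·4180·(T − 60.9) = 4138.2(T − 60.9)
4585.5 T = 252016 − 35738 = 216278
T ≈ 47.17 °C — above 0 °C, consistent with complete melting.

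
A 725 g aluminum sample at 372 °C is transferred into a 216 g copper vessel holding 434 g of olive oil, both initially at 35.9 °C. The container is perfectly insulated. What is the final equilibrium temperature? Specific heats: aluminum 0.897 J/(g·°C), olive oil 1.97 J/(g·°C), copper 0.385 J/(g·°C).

T_f ≈ 173.5 °C

Taking heat into each body as positive, Σ m c ΔT = 0:
725×0.897×(T − 372) + 434×1.97×(T − 35.9) + 216×0.385×(T − 35.9) = 0
650.33(T − 372) + 854.98(T − 35.9) + 83.16(T − 35.9) = 0
1588.5 T = 275600
T ≈ 173.50 °C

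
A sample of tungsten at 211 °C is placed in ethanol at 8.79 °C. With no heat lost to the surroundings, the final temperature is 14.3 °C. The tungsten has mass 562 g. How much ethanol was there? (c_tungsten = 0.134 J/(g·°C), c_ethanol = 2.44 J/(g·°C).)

m ≈ 1100 g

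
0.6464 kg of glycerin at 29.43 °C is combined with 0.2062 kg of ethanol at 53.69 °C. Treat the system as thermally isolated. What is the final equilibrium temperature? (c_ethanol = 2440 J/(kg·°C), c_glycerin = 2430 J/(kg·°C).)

Setting the total heat transfer to zero:
0.2062·2440·(T − 53.69) + 0.6464·2430·(T − 29.43) = 0
2073.9 T = 73240
T = 73240 / 2073.9 = 35.3 °C

T_f ≈ 35.3 °C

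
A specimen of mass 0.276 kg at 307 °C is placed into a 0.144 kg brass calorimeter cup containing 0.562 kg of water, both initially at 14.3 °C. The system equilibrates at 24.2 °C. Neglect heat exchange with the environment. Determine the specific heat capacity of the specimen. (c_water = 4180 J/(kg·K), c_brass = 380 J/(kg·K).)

c ≈ 305 J/(kg·K)

Setting the total heat transfer to zero:
0.276·c·(24.2 − 307) + 0.562·4180·(24.2 − 14.3) + 0.144·380·(24.2 − 14.3) = 0
-78.05 c = -23798
c = -23798/-78.05 ≈ 304.9 J/(kg·K)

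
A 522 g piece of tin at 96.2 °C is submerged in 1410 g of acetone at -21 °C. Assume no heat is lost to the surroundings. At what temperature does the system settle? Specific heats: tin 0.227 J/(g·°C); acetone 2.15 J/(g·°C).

Setting the total heat transfer to zero:
522×0.227×(T − 96.2) + 1410×2.15×(T − (-21)) = 0
3150 T = -52262
T = -52262 / 3150 = -16.6 °C

T_f ≈ -16.6 °C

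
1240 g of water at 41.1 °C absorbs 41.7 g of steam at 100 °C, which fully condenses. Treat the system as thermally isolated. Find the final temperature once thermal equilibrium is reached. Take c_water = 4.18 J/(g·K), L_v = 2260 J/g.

T_f ≈ 60.6 °C

Net heat exchanged in the isolated system is zero:
latent heat released on condensation: 41.7×2260 = 94242
  condensate cools 100→T: 41.7×4.18×(T − 100) = 174.31(T − 100)
  water warms: 1240×4.18×(T − 41.1) = 5183.2(T − 41.1)
5357.5 T = 94242 + 17431 + 213030 = 324702
T ≈ 60.61 °C (< 100 °C, so full condensation is consistent).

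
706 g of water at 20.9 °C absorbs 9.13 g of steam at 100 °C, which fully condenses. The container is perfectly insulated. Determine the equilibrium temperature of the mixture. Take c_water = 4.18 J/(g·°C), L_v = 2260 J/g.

Heat gained plus heat lost sum to zero:
latent heat released on condensation: 9.13·2260 = 20634; condensate cools 100→T: 9.13·4.18·(T − 100) = 38.16(T − 100); water warms: 706·4.18·(T − 20.9) = 2951.1(T − 20.9)
2989.2 T = 20634 + 3816.3 + 61678 = 86128
T ≈ 28.81 °C — below 100 °C, confirming all the steam condensed.

T_f ≈ 28.8 °C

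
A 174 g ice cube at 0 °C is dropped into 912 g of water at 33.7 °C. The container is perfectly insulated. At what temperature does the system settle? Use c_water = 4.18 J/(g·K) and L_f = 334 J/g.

Let T be the final temperature. ΣQ_i = 0:
fusion: m_ice L_f = 174×334 = 58116; warm the meltwater: 727.32 T; water: 3812.2(T − 33.7)
4539.5 T = 128470 − 58116 = 70354
T ≈ 15.50 °C. Since T > 0 °C, the all-ice-melts assumption holds.

T_f ≈ 15.5 °C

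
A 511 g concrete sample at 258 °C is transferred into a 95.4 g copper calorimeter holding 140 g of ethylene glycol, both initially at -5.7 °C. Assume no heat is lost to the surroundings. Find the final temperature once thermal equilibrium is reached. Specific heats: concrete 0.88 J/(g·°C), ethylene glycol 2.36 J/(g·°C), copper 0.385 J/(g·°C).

T_f ≈ 139.5 °C

T_f = Σ m_i c_i T_i / Σ m_i c_i:
T_f = (449.68*258 + 330.4*(-5.7) + 36.73*(-5.7)) / (449.68 + 330.4 + 36.73)
    = 113925 / 816.81 ≈ 139.48 °C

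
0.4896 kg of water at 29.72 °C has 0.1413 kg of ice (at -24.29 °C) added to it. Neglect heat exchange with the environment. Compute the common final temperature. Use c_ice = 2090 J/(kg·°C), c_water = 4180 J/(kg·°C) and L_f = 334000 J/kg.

T_f ≈ 2.4 °C

Let T be the final temperature. ΣQ_i = 0:
warm ice to 0 °C: 0.1413·2090·(0 − (-24.29)) = 7173.2
  fusion: m_ice L_f = 0.1413·334000 = 47194
  meltwater 0→T: 0.1413·4180·T = 590.63 T
  water: 2046.5(T − 29.72)
2637.2 T = 60823 − 54367 = 6455.4
T ≈ 2.45 °C. Since T > 0 °C, the all-ice-melts assumption holds.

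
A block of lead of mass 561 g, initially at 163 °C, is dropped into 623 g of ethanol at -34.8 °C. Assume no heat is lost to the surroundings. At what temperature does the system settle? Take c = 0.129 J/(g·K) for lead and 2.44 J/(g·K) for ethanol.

T_f ≈ -25.8 °C

Heat gained plus heat lost sum to zero:
561*0.129*(T − 163) + 623*2.44*(T − (-34.8)) = 0
72.37(T − 163) + 1520.1(T − (-34.8)) = 0
(72.37 + 1520.1) T = 72.37*163 + 1520.1*(-34.8)
T ≈ -25.81 °C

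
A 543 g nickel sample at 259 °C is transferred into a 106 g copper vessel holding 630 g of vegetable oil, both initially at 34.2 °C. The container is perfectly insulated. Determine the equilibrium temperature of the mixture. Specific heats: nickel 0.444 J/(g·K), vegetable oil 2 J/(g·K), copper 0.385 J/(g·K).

T_f ≈ 69.3 °C

Let T be the final temperature. ΣQ_i = 0:
543·0.444·(T − 259) + 630·2·(T − 34.2) + 106·0.385·(T − 34.2) = 0
1541.9 T = 106931
T = 106931/1541.9 ≈ 69.35 °C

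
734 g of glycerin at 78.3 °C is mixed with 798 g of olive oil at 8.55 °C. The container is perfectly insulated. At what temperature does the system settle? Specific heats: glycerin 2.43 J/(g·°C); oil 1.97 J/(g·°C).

Set heat shed by the hot body equal to heat absorbed by the cold body:
734·2.43·(78.3 − T) = 798·1.97·(T − 8.55)
1783.6(78.3 − T) = 1572.1(T − 8.55)
3355.7 T = 153099  ⇒  T ≈ 45.62 °C

T_f ≈ 45.6 °C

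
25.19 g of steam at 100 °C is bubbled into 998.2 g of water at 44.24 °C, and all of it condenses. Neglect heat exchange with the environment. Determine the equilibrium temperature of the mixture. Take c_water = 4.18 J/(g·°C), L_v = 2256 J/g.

Net heat exchanged in the isolated system is zero:
steam→water at 100 °C releases m L_v = 25.19·2256 = 56829
  condensed water 100 °C→T: 105.29(T − 100)
  original water: 4172.5(T − 44.24)
4277.8 T = 56829 + 10529 + 184590 = 251948
T ≈ 58.90 °C — below 100 °C, confirming all the steam condensed.

T_f ≈ 58.9 °C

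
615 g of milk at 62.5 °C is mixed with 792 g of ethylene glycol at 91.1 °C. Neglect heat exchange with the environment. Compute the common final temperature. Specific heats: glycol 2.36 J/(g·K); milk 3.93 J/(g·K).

Conservation of energy gives ΣQ = 0:
792×2.36×(T − 91.1) + 615×3.93×(T − 62.5) = 0
1869.1(T − 91.1) + 2417(T − 62.5) = 0
4286.1 T = 321336
T = 321336/4286.1 ≈ 74.97 °C

T_f ≈ 75.0 °C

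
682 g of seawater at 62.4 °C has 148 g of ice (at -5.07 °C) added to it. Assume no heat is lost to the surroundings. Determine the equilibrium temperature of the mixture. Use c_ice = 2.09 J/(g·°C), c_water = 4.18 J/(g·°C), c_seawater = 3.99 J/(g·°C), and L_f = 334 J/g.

Let T be the final temperature. ΣQ_i = 0:
ice -5.07→0 °C: 148·2.09·5.07 = 1568.3
  fusion: m_ice L_f = 148·334 = 49432
  warm the meltwater: 618.64 T
  seawater cools: 682·3.99·(T − 62.4) = 2721.2(T − 62.4)
3339.8 T = 169802 − 51000 = 118801
T ≈ 35.57 °C. Since T > 0 °C, the all-ice-melts assumption holds.

T_f ≈ 35.6 °C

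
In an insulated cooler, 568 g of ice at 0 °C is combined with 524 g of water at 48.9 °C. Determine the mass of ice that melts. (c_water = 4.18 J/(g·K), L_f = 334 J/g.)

Heat available from the water dropping to 0 °C: 524×4.18×48.9 = 107107 J.
To melt every bit of ice: 568×334 = 189712 J.
That's not enough to melt it all — equilibrium is at 0 °C with ice remaining.
Mass melted = 107107/334 ≈ 320.7 g.

m_melted ≈ 321 g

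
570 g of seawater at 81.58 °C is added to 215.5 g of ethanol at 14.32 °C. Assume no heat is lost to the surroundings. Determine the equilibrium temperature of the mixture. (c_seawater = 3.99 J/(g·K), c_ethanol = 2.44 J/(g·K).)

|Q_seawater| = |Q_ethanol|:
570×3.99×(81.58 − T) = 215.5×2.44×(T − 14.32)
2274.3(81.58 − T) = 525.82(T − 14.32)
2800.1 T = 193067  ⇒  T ≈ 68.95 °C

T_f ≈ 68.9 °C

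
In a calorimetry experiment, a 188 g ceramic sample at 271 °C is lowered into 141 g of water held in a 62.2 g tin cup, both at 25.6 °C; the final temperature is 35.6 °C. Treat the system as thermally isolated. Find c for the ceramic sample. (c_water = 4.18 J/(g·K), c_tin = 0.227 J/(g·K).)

c ≈ 0.136 J/(g·K)

Heat gained plus heat lost sum to zero:
188×c×(35.6 − 271) + 141×4.18×(35.6 − 25.6) + 62.2×0.227×(35.6 − 25.6) = 0
-44255 c = -6035
c = -6035/-44255 ≈ 0.1364 J/(g·K)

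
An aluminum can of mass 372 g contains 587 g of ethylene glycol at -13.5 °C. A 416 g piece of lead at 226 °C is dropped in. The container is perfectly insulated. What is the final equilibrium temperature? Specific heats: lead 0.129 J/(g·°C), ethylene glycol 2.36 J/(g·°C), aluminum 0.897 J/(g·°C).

T_f is the heat-capacity-weighted average of the initial temperatures:
T_f = (53.66·226 + 1385.3·(-13.5) + 333.68·(-13.5)) / (53.66 + 1385.3 + 333.68)
    = -11078 / 1772.7 ≈ -6.25 °C

T_f ≈ -6.2 °C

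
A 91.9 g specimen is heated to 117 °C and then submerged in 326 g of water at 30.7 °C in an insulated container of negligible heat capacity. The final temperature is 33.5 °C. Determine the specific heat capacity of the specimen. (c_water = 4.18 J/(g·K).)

Let T be the final temperature. ΣQ_i = 0:
91.9×c×(33.5 − 117) + 326×4.18×(33.5 − 30.7) = 0
-7673.7 c = -3815.5
c = -3815.5/-7673.7 ≈ 0.4972 J/(g·K)

c ≈ 0.497 J/(g·K)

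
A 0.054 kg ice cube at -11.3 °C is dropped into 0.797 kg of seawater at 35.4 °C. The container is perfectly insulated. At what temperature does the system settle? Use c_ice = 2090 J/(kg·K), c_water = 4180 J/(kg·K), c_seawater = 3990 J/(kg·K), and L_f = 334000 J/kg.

T_f ≈ 27.4 °C

Setting the total heat transfer to zero:
ice -11.3→0 °C: 0.054×2090×11.3 = 1275.3
  latent heat to melt: 0.054×334000 = 18036
  meltwater 0→T: 0.054×4180×T = 225.72 T
  seawater: 3180(T − 35.4)
3405.8 T = 112573 − 19311 = 93262
T ≈ 27.38 °C (positive, so assuming full melt was valid).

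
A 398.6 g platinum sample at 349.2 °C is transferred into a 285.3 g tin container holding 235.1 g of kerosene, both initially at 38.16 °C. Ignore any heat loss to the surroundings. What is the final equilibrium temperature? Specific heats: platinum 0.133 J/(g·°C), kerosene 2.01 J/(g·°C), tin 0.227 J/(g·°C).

Heat gained plus heat lost sum to zero:
398.6*0.133*(T − 349.2) + 235.1*2.01*(T − 38.16) + 285.3*0.227*(T − 38.16) = 0
53.01(T − 349.2) + 472.55(T − 38.16) + 64.76(T − 38.16) = 0
590.33 T = 39016
T ≈ 66.09 °C

T_f ≈ 66.1 °C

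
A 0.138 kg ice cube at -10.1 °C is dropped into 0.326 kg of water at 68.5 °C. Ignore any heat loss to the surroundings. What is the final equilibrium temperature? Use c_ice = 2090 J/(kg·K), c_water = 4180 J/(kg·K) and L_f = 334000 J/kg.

Heat gained plus heat lost sum to zero:
ice -10.1→0 °C: 0.138×2090×10.1 = 2913; latent heat to melt: 0.138×334000 = 46092; warm the meltwater: 576.84 T; water cools: 0.326×4180×(T − 68.5) = 1362.7(T − 68.5)
1939.5 T = 93344 − 49005 = 44339
T ≈ 22.86 °C (positive, so assuming full melt was valid).

T_f ≈ 22.9 °C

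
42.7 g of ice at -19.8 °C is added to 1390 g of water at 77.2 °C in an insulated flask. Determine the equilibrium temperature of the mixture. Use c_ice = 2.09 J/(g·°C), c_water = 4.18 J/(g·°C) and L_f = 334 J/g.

Taking heat into each body as positive, Σ m c ΔT = 0:
warm ice to 0 °C: 42.7·2.09·(0 − (-19.8)) = 1767; melt ice: 42.7·334 = 14262; meltwater 0→T: 42.7·4.18·T = 178.49 T; water: 5810.2(T − 77.2)
5988.7 T = 448547 − 16029 = 432519
T ≈ 72.22 °C. Since T > 0 °C, the all-ice-melts assumption holds.

T_f ≈ 72.2 °C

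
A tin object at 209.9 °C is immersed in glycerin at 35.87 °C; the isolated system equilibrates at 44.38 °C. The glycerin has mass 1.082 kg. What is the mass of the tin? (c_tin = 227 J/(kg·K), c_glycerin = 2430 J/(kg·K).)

m ≈ 0.596 kg

|Q_tin| = |Q_glycerin|:
m×227×(209.9 − 44.38) = 1.082×2430×(44.38 − 35.87)
37573 m = 22375  ⇒  m ≈ 0.5955 kg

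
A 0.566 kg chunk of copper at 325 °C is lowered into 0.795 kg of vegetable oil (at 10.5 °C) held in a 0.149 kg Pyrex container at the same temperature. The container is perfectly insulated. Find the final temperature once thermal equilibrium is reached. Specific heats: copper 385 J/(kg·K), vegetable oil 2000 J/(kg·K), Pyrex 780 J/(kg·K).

Taking heat into each body as positive, Σ m c ΔT = 0:
0.566*385*(T − 325) + 0.795*2000*(T − 10.5) + 0.149*780*(T − 10.5) = 0
(217.91 + 1590 + 116.22) T = 217.91*325 + 1590*10.5 + 116.22*10.5
T = 88736 / 1924.1 = 46.1 °C

T_f ≈ 46.1 °C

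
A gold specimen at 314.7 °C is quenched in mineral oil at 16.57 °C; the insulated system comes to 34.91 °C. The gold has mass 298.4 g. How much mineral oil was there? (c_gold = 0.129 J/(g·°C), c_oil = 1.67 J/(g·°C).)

m ≈ 352 g

Heat lost by the gold = heat gained by the oil:
298.4·0.129·(314.7 − 34.91) = m·1.67·(34.91 − 16.57)
30.63 m = 10770  ⇒  m ≈ 351.6 g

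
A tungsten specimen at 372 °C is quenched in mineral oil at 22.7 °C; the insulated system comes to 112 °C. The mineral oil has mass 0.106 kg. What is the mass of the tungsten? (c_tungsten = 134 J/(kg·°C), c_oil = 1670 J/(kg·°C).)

Energy conservation, ΣQ = 0:
m×134×(112 − 372) + 0.106×1670×(112 − 22.7) = 0
-34840 m = -15808
m = -15808/-34840 ≈ 0.4537 kg

m ≈ 0.454 kg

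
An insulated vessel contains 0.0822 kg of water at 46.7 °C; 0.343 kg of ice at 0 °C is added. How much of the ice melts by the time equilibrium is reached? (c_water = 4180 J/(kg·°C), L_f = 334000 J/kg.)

Heat available from the water dropping to 0 °C: 0.0822×4180×46.7 = 16046 J.
Melting all 0.343 kg of ice would need 0.343×334000 = 114562 J.
Since 16046 < 114562 J, not all the ice melts; equilibrium is at 0 °C.
m_melted×334000 = 16046  ⇒  m_melted ≈ 0.04804 kg.

m_melted ≈ 0.048 kg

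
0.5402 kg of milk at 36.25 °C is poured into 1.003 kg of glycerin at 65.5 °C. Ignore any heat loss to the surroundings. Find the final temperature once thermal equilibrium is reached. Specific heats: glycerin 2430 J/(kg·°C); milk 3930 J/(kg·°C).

T_f = Σ m_i c_i T_i / Σ m_i c_i:
T_f = (2437.3*65.5 + 2123*36.25) / (2437.3 + 2123)
    = 236601 / 4560.3 ≈ 51.88 °C

T_f ≈ 51.9 °C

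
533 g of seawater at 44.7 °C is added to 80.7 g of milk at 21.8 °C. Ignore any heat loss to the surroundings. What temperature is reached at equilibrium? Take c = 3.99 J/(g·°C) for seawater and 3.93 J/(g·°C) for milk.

T_f = Σ m_i c_i T_i / Σ m_i c_i:
T_f = (2126.7×44.7 + 317.15×21.8) / (2126.7 + 317.15)
    = 101976 / 2443.8 ≈ 41.73 °C

T_f ≈ 41.7 °C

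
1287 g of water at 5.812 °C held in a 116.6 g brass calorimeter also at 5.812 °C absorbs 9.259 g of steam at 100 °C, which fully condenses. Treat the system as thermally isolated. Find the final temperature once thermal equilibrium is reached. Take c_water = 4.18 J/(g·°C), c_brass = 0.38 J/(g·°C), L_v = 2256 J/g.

T_f ≈ 10.3 °C

Energy balance with sensible and latent terms:
latent heat released on condensation: 9.259×2256 = 20888
  condensed water 100 °C→T: 38.7(T − 100)
  original water: 5379.7(T − 5.812)
  cup: 44.31(T − 5.812)
5462.7 T = 20888 + 3870.3 + 31524 = 56283
T ≈ 10.30 °C, under the boiling point, so the assumption holds.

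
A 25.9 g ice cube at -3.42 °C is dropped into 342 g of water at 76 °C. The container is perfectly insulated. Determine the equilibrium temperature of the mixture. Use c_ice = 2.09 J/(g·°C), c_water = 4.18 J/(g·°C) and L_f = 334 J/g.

T_f ≈ 64.9 °C

Net heat exchanged in the isolated system is zero:
warm ice to 0 °C: 25.9×2.09×(0 − (-3.42)) = 185.13
  fusion: m_ice L_f = 25.9×334 = 8650.6
  meltwater 0→T: 25.9×4.18×T = 108.26 T
  water: 1429.6(T − 76)
1537.8 T = 108647 − 8835.7 = 99811
T ≈ 64.90 °C (positive, so assuming full melt was valid).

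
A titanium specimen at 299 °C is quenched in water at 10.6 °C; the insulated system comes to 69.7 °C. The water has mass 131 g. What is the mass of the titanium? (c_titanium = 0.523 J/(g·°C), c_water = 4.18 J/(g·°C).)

|Q_titanium| = |Q_water|:
m·0.523·(299 − 69.7) = 131·4.18·(69.7 − 10.6)
119.92 m = 32362  ⇒  m ≈ 269.9 g

m ≈ 270 g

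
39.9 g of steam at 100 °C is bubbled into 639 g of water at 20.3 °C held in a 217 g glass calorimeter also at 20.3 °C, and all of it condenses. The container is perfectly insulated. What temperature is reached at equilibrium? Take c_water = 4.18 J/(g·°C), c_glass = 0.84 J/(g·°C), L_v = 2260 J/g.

T_f ≈ 54.6 °C

Net heat exchanged in the isolated system is zero:
condense steam: −39.9·2260 = −90174
  condensate cools 100→T: 39.9·4.18·(T − 100) = 166.78(T − 100)
  original water: 2671(T − 20.3)
  glass cup: 217·0.84·(T − 20.3) = 182.28(T − 20.3)
3020.1 T = 90174 + 16678 + 57922 = 164774
T ≈ 54.56 °C — below 100 °C, confirming all the steam condensed.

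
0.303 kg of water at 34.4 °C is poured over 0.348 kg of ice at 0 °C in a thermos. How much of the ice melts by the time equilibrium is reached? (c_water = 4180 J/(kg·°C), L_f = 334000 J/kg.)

m_melted ≈ 0.13 kg

Heat available from the water dropping to 0 °C: 0.303×4180×34.4 = 43569 J.
To melt every bit of ice: 0.348×334000 = 116232 J.
Since 43569 < 116232 J, not all the ice melts; equilibrium is at 0 °C.
m_melt = 43569 / L_f = 0.1304 kg.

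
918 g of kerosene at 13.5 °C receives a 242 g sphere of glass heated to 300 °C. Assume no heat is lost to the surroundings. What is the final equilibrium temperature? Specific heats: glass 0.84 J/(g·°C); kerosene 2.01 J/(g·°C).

T_f ≈ 41.9 °C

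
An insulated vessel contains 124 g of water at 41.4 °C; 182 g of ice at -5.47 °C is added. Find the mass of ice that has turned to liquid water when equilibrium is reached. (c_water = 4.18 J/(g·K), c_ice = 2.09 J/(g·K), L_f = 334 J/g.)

m_melted ≈ 58 g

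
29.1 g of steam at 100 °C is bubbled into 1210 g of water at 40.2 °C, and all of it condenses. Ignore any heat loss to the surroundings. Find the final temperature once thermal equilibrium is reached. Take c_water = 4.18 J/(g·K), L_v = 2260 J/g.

T_f ≈ 54.3 °C

Conservation of energy gives ΣQ = 0:
condense steam: −29.1×2260 = −65766; condensate cools 100→T: 29.1×4.18×(T − 100) = 121.64(T − 100); original water: 5057.8(T − 40.2)
5179.4 T = 65766 + 12164 + 203324 = 281253
T ≈ 54.30 °C, under the boiling point, so the assumption holds.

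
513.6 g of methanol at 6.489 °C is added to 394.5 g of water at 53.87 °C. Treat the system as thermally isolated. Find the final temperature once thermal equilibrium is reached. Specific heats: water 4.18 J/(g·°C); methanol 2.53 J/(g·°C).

Set heat shed by the hot body equal to heat absorbed by the cold body:
394.5·4.18·(53.87 − T) = 513.6·2.53·(T − 6.489)
1649(53.87 − T) = 1299.4(T − 6.489)
2948.4 T = 97264  ⇒  T ≈ 32.99 °C

T_f ≈ 33.0 °C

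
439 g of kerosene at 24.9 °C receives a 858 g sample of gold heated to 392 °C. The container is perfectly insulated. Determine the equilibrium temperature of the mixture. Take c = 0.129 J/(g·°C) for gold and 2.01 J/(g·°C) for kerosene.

T_f ≈ 65.8 °C

Heat lost by the gold equals heat gained by the kerosene:
858*0.129*(392 − T) = 439*2.01*(T − 24.9)
110.68(392 − T) = 882.39(T − 24.9)
993.07 T = 65359  ⇒  T ≈ 65.81 °C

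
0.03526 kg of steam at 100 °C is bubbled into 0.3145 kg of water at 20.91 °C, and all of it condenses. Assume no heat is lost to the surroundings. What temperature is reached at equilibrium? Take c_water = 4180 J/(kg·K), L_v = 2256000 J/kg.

Sum of m c ΔT and latent-heat terms is zero:
steam→water at 100 °C releases m L_v = 0.03526×2256000 = 79547; condensate cools 100→T: 0.03526×4180×(T − 100) = 147.39(T − 100); original water: 1314.6(T − 20.91)
1462 T = 79547 + 14739 + 27488 = 121774
T ≈ 83.29 °C, under the boiling point, so the assumption holds.

T_f ≈ 83.3 °C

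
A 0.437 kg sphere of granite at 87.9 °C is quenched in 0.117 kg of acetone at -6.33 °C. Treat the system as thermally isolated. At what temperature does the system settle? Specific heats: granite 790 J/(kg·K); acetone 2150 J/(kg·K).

Conservation of energy gives ΣQ = 0:
0.437×790×(T − 87.9) + 0.117×2150×(T − (-6.33)) = 0
345.23(T − 87.9) + 251.55(T − (-6.33)) = 0
596.78 T = 28753
T = 28753/596.78 ≈ 48.18 °C

T_f ≈ 48.2 °C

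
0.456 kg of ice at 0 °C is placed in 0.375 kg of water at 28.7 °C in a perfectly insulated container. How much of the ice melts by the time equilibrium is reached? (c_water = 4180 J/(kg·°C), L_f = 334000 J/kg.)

Heat available from the water dropping to 0 °C: 0.375·4180·28.7 = 44987 J.
Fully melting the ice requires m_ice L_f = 0.456·334000 = 152304 J.
Since 44987 < 152304 J, not all the ice melts; equilibrium is at 0 °C.
m_melt = 44987 / L_f = 0.1347 kg.

m_melted ≈ 0.135 kg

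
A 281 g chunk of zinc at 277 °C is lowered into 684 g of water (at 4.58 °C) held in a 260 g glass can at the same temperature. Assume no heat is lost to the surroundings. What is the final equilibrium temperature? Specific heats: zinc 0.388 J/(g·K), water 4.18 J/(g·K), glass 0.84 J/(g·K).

With ΣQ=0 the equilibrium temperature is the m·c-weighted mean:
T_f = (109.03×277 + 2859.1×4.58 + 218.4×4.58) / (109.03 + 2859.1 + 218.4)
    = 44296 / 3186.5 ≈ 13.90 °C

T_f ≈ 13.9 °C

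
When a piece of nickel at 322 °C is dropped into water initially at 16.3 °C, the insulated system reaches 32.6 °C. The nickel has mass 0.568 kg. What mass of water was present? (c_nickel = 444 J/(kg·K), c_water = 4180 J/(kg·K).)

Heat lost by the nickel = heat gained by the water:
0.568×444×(322 − 32.6) = m×4180×(32.6 − 16.3)
68134 m = 72984  ⇒  m ≈ 1.071 kg

m ≈ 1.07 kg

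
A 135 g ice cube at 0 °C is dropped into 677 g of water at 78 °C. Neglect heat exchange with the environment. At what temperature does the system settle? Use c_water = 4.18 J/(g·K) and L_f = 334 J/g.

T_f ≈ 51.7 °C

Let T be the final temperature. ΣQ_i = 0:
fusion: m_ice L_f = 135·334 = 45090
  meltwater 0→T: 135·4.18·T = 564.3 T
  water: 2829.9(T − 78)
3394.2 T = 220729 − 45090 = 175639
T ≈ 51.75 °C. Since T > 0 °C, the all-ice-melts assumption holds.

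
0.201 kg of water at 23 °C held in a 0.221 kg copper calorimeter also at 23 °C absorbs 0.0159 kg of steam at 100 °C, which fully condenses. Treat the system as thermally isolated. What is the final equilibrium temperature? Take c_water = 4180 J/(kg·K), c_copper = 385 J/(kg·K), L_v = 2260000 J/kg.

Heat gained plus heat lost sum to zero:
condense steam: −0.0159×2260000 = −35934; condensate cools 100→T: 0.0159×4180×(T − 100) = 66.46(T − 100); original water: 840.18(T − 23); copper cup: 0.221×385×(T − 23) = 85.08(T − 23)
991.73 T = 35934 + 6646.2 + 21281 = 63861
T ≈ 64.39 °C, under the boiling point, so the assumption holds.

T_f ≈ 64.4 °C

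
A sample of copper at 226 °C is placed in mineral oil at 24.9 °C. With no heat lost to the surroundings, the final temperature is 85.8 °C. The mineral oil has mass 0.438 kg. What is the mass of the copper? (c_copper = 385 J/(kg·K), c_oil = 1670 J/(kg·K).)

m ≈ 0.825 kg

|Q_copper| = |Q_oil|:
m·385·(226 − 85.8) = 0.438·1670·(85.8 − 24.9)
53977 m = 44546  ⇒  m ≈ 0.8253 kg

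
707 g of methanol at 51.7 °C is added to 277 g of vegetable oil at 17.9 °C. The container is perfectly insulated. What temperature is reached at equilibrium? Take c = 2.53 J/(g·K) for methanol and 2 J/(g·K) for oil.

Net heat exchanged in the isolated system is zero:
707*2.53*(T − 51.7) + 277*2*(T − 17.9) = 0
(1788.7 + 554) T = 1788.7*51.7 + 554*17.9
T = 102393 / 2342.7 = 43.7 °C

T_f ≈ 43.7 °C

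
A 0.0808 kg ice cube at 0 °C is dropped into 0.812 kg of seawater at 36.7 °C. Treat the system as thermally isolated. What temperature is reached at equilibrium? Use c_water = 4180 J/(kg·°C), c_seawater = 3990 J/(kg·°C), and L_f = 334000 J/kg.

Sum of m c ΔT and latent-heat terms is zero:
fusion: m_ice L_f = 0.0808×334000 = 26987; meltwater 0→T: 0.0808×4180×T = 337.74 T; seawater: 3239.9(T − 36.7)
3577.6 T = 118904 − 26987 = 91916
T ≈ 25.69 °C. Since T > 0 °C, the all-ice-melts assumption holds.

T_f ≈ 25.7 °C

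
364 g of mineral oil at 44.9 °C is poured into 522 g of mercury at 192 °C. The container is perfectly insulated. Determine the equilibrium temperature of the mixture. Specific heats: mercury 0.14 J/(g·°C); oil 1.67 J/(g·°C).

T_f ≈ 60.7 °C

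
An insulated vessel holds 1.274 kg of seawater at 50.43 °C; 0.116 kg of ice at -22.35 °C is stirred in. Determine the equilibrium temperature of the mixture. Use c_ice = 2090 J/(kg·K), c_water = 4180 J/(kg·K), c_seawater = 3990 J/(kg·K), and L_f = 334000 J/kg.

Taking heat into each body as positive, Σ m c ΔT = 0:
warm ice to 0 °C: 0.116×2090×(0 − (-22.35)) = 5418.5
  latent heat to melt: 0.116×334000 = 38744
  meltwater 0→T: 0.116×4180×T = 484.88 T
  seawater: 5083.3(T − 50.43)
5568.1 T = 256349 − 44163 = 212186
T ≈ 38.11 °C. Since T > 0 °C, the all-ice-melts assumption holds.

T_f ≈ 38.1 °C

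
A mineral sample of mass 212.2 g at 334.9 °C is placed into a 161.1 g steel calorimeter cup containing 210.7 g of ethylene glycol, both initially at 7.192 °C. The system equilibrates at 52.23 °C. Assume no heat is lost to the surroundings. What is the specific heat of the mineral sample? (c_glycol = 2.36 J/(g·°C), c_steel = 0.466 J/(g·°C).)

c ≈ 0.43 J/(g·°C)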